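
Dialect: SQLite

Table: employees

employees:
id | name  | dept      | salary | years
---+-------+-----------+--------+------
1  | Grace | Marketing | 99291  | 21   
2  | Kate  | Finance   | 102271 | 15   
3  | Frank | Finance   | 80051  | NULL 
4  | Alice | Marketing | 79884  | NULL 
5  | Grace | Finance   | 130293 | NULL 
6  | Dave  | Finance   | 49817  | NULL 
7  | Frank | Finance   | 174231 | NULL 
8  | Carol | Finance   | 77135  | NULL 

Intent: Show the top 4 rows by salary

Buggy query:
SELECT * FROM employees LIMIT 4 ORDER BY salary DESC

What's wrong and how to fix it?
Bug: LIMIT must come after ORDER BY

Fix: Sort with ORDER BY, then apply LIMIT

Corrected query:
SELECT * FROM employees ORDER BY salary DESC LIMIT 4

Result:
id | name  | dept      | salary | years
---+-------+-----------+--------+------
7  | Frank | Finance   | 174231 | NULL 
5  | Grace | Finance   | 130293 | NULL 
2  | Kate  | Finance   | 102271 | 15   
1  | Grace | Marketing | 99291  | 21   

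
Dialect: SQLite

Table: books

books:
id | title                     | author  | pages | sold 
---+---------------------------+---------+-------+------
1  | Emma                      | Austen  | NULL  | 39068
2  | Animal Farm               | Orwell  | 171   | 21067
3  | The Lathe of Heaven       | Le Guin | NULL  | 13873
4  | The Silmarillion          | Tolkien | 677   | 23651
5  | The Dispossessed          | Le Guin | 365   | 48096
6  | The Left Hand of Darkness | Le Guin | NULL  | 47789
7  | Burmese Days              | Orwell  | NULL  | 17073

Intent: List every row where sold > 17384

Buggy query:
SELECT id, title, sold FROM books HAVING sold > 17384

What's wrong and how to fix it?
Bug: HAVING filters the output of aggregation, but this query has no GROUP BY and no aggregate functions, so SQLite rejects it (HAVING clause on a non-aggregate query); the condition here is per row

Fix: Use WHERE for row-level filtering

Corrected query:
SELECT id, title, sold FROM books WHERE sold > 17384

Result:
id | title                     | sold 
---+---------------------------+------
1  | Emma                      | 39068
2  | Animal Farm               | 21067
4  | The Silmarillion          | 23651
5  | The Dispossessed          | 48096
6  | The Left Hand of Darkness | 47789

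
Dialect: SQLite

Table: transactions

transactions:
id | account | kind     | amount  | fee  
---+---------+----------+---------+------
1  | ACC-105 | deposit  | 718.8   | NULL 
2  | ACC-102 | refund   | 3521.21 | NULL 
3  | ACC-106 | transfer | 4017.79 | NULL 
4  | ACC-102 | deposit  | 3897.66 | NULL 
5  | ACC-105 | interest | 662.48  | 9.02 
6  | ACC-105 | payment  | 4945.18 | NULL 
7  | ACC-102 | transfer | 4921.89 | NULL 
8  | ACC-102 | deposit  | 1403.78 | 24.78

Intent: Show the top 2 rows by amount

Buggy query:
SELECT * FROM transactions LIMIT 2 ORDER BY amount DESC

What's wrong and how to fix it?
Bug: LIMIT must come after ORDER BY

Fix: Swap the clauses: ORDER BY first, then LIMIT

Corrected query:
SELECT * FROM transactions ORDER BY amount DESC LIMIT 2

Result:
id | account | kind     | amount  | fee 
---+---------+----------+---------+-----
6  | ACC-105 | payment  | 4945.18 | NULL
7  | ACC-102 | transfer | 4921.89 | NULL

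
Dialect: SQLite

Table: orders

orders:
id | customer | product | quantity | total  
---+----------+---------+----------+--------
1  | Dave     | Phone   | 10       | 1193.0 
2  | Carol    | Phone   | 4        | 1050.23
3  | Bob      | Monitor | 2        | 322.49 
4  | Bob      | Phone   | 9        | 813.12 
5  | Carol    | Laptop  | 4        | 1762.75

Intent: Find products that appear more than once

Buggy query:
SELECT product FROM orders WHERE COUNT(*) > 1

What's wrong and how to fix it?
Bug: WHERE can't reference COUNT(*); aggregates are computed after WHERE

Fix: GROUP BY product, then filter groups with HAVING COUNT(*) > 1

Corrected query:
SELECT product FROM orders GROUP BY product HAVING COUNT(*) > 1

Result:
product
-------
Phone  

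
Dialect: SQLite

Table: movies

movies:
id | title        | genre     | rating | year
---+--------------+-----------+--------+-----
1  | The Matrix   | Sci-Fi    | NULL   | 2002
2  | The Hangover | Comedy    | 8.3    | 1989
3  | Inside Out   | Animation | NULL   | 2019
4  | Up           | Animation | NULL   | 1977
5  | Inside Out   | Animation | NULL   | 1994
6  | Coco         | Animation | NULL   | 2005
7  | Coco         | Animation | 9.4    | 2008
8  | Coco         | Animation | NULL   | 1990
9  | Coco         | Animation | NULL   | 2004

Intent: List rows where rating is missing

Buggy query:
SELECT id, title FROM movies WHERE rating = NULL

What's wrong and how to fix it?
Bug: Comparing to NULL with '=' never matches; NULL = NULL is unknown, not true

Fix: Use IS NULL to test for NULL

Corrected query:
SELECT id, title FROM movies WHERE rating IS NULL

Result:
id | title     
---+-----------
1  | The Matrix
3  | Inside Out
4  | Up        
5  | Inside Out
6  | Coco      
8  | Coco      
9  | Coco      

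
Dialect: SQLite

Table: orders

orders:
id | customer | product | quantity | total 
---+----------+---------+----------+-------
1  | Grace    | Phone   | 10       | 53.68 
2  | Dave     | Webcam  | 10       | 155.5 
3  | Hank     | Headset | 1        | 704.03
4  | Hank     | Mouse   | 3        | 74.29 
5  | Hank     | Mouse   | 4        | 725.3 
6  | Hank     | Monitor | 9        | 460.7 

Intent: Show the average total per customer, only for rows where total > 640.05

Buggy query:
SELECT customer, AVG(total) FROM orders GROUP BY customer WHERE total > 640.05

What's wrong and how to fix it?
Bug: WHERE cannot follow GROUP BY

Fix: Move the WHERE clause before GROUP BY

Corrected query:
SELECT customer, AVG(total) FROM orders WHERE total > 640.05 GROUP BY customer

Result:
customer | AVG(total)
---------+-----------
Hank     | 714.665   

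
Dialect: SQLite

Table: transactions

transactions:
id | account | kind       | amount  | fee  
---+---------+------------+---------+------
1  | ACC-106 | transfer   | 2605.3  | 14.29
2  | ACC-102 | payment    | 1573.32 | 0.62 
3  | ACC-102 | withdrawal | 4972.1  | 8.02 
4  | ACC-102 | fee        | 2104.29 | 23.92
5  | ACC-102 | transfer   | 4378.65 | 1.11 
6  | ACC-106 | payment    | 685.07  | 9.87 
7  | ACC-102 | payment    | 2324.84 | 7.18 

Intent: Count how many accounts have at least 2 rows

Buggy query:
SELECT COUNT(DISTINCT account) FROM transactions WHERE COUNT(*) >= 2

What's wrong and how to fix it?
Bug: WHERE filters individual rows, not groups, so a group-level COUNT is invalid there

Fix: Group first with HAVING COUNT(*) >= 2, then COUNT the resulting groups

Corrected query:
SELECT COUNT(*) FROM (SELECT account FROM transactions GROUP BY account HAVING COUNT(*) >= 2)

Result:
COUNT(*)
--------
2       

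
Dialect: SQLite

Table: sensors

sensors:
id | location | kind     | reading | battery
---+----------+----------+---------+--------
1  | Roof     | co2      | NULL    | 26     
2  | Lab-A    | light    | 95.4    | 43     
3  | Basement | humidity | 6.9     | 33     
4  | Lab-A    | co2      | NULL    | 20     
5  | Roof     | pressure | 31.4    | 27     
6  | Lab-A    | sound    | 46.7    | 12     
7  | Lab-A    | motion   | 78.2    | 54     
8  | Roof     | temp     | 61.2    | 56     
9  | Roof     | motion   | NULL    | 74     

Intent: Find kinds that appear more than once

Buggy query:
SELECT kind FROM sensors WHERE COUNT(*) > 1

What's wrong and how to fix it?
Bug: COUNT(*) is an aggregate and cannot be used in WHERE

Fix: Group first, then use HAVING for the count condition

Corrected query:
SELECT kind FROM sensors GROUP BY kind HAVING COUNT(*) > 1

Result:
kind  
------
co2   
motion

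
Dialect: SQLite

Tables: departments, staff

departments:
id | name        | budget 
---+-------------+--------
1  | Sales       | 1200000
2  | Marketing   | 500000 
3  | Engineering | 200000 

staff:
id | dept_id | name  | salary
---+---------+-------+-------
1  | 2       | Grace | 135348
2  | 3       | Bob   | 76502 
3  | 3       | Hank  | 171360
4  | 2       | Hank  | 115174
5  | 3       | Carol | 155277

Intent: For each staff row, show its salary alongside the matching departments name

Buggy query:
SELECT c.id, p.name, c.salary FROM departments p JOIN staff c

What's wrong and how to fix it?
Bug: Missing join condition: each staff row is matched to all departments rows instead of just its own

Fix: Add ON c.dept_id = p.id to the JOIN

Corrected query:
SELECT c.id, p.name, c.salary FROM departments p JOIN staff c ON c.dept_id = p.id

Result:
id | name        | salary
---+-------------+-------
1  | Marketing   | 135348
2  | Engineering | 76502 
3  | Engineering | 171360
4  | Marketing   | 115174
5  | Engineering | 155277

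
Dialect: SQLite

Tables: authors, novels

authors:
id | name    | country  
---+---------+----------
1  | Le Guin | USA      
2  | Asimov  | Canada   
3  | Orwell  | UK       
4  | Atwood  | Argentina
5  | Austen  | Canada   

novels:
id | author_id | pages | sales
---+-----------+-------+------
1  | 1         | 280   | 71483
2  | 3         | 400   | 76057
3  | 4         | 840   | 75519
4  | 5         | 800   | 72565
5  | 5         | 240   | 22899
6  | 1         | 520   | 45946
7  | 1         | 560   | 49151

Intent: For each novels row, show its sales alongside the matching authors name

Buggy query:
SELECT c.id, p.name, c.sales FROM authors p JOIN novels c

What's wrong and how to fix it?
Bug: JOIN with no ON clause produces a cartesian product; every novels row pairs with every authors row

Fix: Specify the join condition linking the foreign key to the parent id

Corrected query:
SELECT c.id, p.name, c.sales FROM authors p JOIN novels c ON c.author_id = p.id

Result:
id | name    | sales
---+---------+------
1  | Le Guin | 71483
2  | Orwell  | 76057
3  | Atwood  | 75519
4  | Austen  | 72565
5  | Austen  | 22899
6  | Le Guin | 45946
7  | Le Guin | 49151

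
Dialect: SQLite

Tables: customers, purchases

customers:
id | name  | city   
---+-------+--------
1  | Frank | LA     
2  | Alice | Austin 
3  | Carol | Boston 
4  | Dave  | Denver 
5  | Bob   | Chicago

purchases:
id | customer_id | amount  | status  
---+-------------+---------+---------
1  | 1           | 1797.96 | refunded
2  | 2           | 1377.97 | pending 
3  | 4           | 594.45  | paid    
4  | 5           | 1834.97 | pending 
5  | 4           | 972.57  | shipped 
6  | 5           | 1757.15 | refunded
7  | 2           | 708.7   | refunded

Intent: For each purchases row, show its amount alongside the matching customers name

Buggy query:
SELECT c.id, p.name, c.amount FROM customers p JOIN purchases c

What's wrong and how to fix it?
Bug: Missing join condition: each purchases row is matched to all customers rows instead of just its own

Fix: Add ON c.customer_id = p.id to the JOIN

Corrected query:
SELECT c.id, p.name, c.amount FROM customers p JOIN purchases c ON c.customer_id = p.id

Result:
id | name  | amount 
---+-------+--------
1  | Frank | 1797.96
2  | Alice | 1377.97
3  | Dave  | 594.45 
4  | Bob   | 1834.97
5  | Dave  | 972.57 
6  | Bob   | 1757.15
7  | Alice | 708.7  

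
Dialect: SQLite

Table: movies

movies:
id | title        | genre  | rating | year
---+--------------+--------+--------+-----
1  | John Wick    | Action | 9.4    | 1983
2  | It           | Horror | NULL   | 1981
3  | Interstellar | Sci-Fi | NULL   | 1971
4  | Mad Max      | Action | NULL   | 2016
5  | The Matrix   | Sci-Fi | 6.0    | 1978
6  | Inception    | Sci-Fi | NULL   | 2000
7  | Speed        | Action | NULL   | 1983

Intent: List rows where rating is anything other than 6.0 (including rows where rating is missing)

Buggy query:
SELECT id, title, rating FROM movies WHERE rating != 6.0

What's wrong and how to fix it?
Bug: Inequality against NULL is unknown, not true; rows with NULL are dropped

Fix: Handle NULL separately with IS NULL alongside the inequality

Corrected query:
SELECT id, title, rating FROM movies WHERE rating != 6.0 OR rating IS NULL

Result:
id | title        | rating
---+--------------+-------
1  | John Wick    | 9.4   
2  | It           | NULL  
3  | Interstellar | NULL  
4  | Mad Max      | NULL  
6  | Inception    | NULL  
7  | Speed        | NULL  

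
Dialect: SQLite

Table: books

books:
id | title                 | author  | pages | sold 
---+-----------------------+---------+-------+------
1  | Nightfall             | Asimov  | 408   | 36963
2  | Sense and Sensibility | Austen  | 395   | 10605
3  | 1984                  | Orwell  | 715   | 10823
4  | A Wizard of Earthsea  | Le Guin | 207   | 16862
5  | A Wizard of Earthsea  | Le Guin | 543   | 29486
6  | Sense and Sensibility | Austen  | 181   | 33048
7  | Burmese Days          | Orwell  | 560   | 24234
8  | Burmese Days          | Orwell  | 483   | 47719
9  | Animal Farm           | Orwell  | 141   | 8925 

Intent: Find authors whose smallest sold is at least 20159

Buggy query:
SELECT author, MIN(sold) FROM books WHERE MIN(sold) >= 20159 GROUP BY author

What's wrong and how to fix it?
Bug: MIN() in WHERE is a misuse of aggregate

Fix: Use HAVING for the per-group MIN condition

Corrected query:
SELECT author, MIN(sold) FROM books GROUP BY author HAVING MIN(sold) >= 20159

Result:
author | MIN(sold)
-------+----------
Asimov | 36963    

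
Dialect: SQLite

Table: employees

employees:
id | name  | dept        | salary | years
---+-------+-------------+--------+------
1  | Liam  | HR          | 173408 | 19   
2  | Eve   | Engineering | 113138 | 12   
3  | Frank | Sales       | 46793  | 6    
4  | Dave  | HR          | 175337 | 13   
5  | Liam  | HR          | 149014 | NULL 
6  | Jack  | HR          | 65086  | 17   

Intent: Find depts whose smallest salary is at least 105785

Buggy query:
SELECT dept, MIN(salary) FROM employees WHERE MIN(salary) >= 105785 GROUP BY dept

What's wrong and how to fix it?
Bug: Aggregates like MIN are computed per group after WHERE runs

Fix: Use HAVING for the per-group MIN condition

Corrected query:
SELECT dept, MIN(salary) FROM employees GROUP BY dept HAVING MIN(salary) >= 105785

Result:
dept        | MIN(salary)
------------+------------
Engineering | 113138     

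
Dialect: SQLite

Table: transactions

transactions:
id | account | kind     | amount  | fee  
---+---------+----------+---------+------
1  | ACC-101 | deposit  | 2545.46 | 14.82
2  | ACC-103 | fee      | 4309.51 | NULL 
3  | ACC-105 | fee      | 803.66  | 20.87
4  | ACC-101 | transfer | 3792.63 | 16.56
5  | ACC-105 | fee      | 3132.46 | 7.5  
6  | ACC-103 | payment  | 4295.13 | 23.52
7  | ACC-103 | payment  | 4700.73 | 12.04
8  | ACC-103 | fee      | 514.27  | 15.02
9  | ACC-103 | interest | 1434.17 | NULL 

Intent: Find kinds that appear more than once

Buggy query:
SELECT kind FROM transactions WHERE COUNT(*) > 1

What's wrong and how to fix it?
Bug: COUNT(*) is an aggregate and cannot be used in WHERE

Fix: GROUP BY kind, then filter groups with HAVING COUNT(*) > 1

Corrected query:
SELECT kind FROM transactions GROUP BY kind HAVING COUNT(*) > 1

Result:
kind   
-------
fee    
payment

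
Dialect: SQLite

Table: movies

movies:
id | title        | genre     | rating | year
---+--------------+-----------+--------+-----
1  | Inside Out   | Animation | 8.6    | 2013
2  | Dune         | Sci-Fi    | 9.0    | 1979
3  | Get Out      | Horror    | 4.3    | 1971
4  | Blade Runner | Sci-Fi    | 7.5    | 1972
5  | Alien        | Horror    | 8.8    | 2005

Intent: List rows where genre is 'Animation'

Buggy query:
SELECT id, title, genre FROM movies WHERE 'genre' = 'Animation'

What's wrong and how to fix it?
Bug: 'genre' in single quotes is a string literal, not the column; the comparison is literal-vs-literal and never true

Fix: Reference the column as genre without single quotes

Corrected query:
SELECT id, title, genre FROM movies WHERE genre = 'Animation'

Result:
id | title      | genre    
---+------------+----------
1  | Inside Out | Animation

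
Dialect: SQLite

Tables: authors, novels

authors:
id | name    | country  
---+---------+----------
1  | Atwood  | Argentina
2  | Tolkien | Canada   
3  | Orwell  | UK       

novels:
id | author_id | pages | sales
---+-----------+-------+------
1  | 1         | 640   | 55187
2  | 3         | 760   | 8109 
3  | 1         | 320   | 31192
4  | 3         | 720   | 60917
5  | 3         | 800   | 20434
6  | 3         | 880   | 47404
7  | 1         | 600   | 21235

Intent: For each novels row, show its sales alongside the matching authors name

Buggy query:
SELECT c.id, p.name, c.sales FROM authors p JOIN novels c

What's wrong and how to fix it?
Bug: JOIN with no ON clause produces a cartesian product; every novels row pairs with every authors row

Fix: Add ON c.author_id = p.id to the JOIN

Corrected query:
SELECT c.id, p.name, c.sales FROM authors p JOIN novels c ON c.author_id = p.id

Result:
id | name   | sales
---+--------+------
1  | Atwood | 55187
2  | Orwell | 8109 
3  | Atwood | 31192
4  | Orwell | 60917
5  | Orwell | 20434
6  | Orwell | 47404
7  | Atwood | 21235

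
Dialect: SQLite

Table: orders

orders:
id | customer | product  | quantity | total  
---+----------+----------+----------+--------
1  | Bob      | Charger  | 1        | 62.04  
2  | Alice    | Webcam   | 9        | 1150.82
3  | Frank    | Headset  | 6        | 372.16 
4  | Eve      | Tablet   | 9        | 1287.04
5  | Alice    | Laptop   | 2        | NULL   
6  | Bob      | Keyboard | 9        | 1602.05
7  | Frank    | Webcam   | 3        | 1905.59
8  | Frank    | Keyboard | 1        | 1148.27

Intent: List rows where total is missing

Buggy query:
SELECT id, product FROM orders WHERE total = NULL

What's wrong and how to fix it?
Bug: '= NULL' is always unknown in SQL three-valued logic, so no rows match

Fix: Use IS NULL to test for NULL

Corrected query:
SELECT id, product FROM orders WHERE total IS NULL

Result:
id | product
---+--------
5  | Laptop 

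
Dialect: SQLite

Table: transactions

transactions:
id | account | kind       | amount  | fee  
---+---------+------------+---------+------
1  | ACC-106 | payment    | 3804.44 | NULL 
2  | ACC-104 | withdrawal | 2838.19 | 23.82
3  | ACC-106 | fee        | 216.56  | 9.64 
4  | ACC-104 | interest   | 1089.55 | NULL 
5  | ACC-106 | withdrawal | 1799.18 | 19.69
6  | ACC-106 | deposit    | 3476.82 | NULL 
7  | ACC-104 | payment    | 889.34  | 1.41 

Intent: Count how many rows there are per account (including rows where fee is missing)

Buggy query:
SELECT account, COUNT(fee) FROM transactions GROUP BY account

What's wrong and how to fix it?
Bug: COUNT(fee) skips NULLs, so groups with missing fee are undercounted

Fix: Replace COUNT(fee) with COUNT(*)

Corrected query:
SELECT account, COUNT(*) FROM transactions GROUP BY account

Result:
account | COUNT(*)
--------+---------
ACC-104 | 3       
ACC-106 | 4       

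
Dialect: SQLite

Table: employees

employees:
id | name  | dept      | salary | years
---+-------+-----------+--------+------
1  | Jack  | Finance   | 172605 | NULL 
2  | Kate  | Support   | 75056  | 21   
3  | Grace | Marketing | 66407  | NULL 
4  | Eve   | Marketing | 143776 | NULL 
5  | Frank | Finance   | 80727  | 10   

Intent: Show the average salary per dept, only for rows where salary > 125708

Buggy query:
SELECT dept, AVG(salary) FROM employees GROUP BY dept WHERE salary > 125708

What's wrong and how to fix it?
Bug: WHERE cannot follow GROUP BY

Fix: Move the WHERE clause before GROUP BY

Corrected query:
SELECT dept, AVG(salary) FROM employees WHERE salary > 125708 GROUP BY dept

Result:
dept      | AVG(salary)
----------+------------
Finance   | 172605     
Marketing | 143776     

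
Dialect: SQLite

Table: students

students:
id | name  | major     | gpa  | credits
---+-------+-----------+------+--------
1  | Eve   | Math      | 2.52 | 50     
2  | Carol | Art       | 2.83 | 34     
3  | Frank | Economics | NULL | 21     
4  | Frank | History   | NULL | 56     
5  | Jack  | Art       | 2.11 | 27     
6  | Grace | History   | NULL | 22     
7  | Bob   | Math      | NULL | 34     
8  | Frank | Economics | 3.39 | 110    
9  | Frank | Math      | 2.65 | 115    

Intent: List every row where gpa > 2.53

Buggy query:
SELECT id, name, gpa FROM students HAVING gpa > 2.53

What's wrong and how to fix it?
Bug: This is a non-aggregate query (no GROUP BY, no aggregates), so in SQLite the HAVING clause is invalid here; a row-level condition belongs in WHERE

Fix: Use WHERE for row-level filtering

Corrected query:
SELECT id, name, gpa FROM students WHERE gpa > 2.53

Result:
id | name  | gpa 
---+-------+-----
2  | Carol | 2.83
8  | Frank | 3.39
9  | Frank | 2.65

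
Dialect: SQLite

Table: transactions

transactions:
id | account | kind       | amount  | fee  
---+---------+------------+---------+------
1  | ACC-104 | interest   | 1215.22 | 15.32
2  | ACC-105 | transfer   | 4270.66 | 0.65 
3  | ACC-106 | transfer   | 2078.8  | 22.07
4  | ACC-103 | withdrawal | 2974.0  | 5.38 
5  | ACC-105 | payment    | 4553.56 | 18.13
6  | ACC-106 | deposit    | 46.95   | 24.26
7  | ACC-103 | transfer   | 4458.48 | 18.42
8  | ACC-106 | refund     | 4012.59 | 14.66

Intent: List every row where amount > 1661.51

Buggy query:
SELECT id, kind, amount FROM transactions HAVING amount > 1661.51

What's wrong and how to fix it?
Bug: This is a non-aggregate query (no GROUP BY, no aggregates), so in SQLite the HAVING clause is invalid here; a row-level condition belongs in WHERE

Fix: Use WHERE for row-level filtering

Corrected query:
SELECT id, kind, amount FROM transactions WHERE amount > 1661.51

Result:
id | kind       | amount 
---+------------+--------
2  | transfer   | 4270.66
3  | transfer   | 2078.8 
4  | withdrawal | 2974   
5  | payment    | 4553.56
7  | transfer   | 4458.48
8  | refund     | 4012.59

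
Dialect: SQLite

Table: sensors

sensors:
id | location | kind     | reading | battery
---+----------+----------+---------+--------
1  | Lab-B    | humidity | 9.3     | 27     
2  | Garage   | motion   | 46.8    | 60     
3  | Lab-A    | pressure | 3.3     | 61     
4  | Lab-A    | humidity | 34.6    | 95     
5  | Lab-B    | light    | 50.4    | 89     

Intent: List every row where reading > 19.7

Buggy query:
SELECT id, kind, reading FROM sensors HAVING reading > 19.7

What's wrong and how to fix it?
Bug: HAVING filters the output of aggregation, but this query has no GROUP BY and no aggregate functions, so SQLite rejects it (HAVING clause on a non-aggregate query); the condition here is per row

Fix: Replace HAVING with WHERE since the condition applies to individual rows

Corrected query:
SELECT id, kind, reading FROM sensors WHERE reading > 19.7

Result:
id | kind     | reading
---+----------+--------
2  | motion   | 46.8   
4  | humidity | 34.6   
5  | light    | 50.4   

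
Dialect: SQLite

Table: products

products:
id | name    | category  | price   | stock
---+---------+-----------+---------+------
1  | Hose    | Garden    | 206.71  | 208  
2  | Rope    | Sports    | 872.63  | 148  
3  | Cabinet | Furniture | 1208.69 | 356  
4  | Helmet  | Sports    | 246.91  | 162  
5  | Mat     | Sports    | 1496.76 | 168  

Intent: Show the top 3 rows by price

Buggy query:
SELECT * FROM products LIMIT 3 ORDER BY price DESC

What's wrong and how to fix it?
Bug: ORDER BY cannot follow LIMIT; LIMIT is the final clause

Fix: Sort with ORDER BY, then apply LIMIT

Corrected query:
SELECT * FROM products ORDER BY price DESC LIMIT 3

Result:
id | name    | category  | price   | stock
---+---------+-----------+---------+------
5  | Mat     | Sports    | 1496.76 | 168  
3  | Cabinet | Furniture | 1208.69 | 356  
2  | Rope    | Sports    | 872.63  | 148  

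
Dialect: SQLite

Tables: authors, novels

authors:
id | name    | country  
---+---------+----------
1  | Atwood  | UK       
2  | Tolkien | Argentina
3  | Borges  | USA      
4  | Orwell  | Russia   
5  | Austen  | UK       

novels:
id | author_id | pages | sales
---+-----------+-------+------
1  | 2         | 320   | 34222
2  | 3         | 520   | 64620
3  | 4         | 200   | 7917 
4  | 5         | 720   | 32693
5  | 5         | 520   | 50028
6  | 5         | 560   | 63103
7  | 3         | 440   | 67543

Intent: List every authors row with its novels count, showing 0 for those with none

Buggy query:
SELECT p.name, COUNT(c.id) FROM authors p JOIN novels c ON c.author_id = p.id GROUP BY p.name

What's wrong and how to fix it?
Bug: An inner join excludes parents with zero children

Fix: Use LEFT JOIN so parents without children still appear (COUNT(c.id) gives 0)

Corrected query:
SELECT p.name, COUNT(c.id) FROM authors p LEFT JOIN novels c ON c.author_id = p.id GROUP BY p.name

Result:
name    | COUNT(c.id)
--------+------------
Atwood  | 0          
Austen  | 3          
Borges  | 2          
Orwell  | 1          
Tolkien | 1          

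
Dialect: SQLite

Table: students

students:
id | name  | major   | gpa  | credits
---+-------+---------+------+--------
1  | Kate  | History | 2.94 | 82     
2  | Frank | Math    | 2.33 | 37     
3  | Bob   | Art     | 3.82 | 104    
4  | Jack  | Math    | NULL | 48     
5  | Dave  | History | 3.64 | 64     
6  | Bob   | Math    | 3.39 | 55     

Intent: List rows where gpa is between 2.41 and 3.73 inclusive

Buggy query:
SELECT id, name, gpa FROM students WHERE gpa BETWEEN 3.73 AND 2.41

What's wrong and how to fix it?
Bug: BETWEEN expects the lower bound first; with 3.73 AND 2.41 the range is empty

Fix: Swap the bounds so the smaller value comes first

Corrected query:
SELECT id, name, gpa FROM students WHERE gpa BETWEEN 2.41 AND 3.73

Result:
id | name | gpa 
---+------+-----
1  | Kate | 2.94
5  | Dave | 3.64
6  | Bob  | 3.39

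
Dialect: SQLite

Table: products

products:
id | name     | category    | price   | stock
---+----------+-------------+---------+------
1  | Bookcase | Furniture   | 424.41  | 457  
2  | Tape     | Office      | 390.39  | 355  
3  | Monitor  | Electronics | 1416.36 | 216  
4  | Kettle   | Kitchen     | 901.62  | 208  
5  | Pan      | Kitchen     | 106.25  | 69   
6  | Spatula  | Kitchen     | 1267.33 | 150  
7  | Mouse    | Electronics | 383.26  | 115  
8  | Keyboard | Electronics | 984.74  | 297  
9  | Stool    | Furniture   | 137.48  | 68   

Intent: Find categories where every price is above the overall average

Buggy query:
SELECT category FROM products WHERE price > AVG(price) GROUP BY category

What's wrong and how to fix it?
Bug: AVG() is an aggregate; it can't sit directly in WHERE

Fix: Compute the overall average in a scalar subquery and compare each group's MIN against it in HAVING

Corrected query:
SELECT category FROM products GROUP BY category HAVING MIN(price) > (SELECT AVG(price) FROM products)

Result:
(no rows)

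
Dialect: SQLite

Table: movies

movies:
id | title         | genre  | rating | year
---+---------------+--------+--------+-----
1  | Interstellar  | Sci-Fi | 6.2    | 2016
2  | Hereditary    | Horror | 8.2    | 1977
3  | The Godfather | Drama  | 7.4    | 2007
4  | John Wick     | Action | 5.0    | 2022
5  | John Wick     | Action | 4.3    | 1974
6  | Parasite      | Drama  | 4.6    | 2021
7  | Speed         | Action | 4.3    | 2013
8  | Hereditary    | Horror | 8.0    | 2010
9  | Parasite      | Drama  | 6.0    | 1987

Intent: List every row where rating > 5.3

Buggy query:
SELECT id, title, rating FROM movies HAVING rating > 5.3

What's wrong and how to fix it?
Bug: HAVING filters the output of aggregation, but this query has no GROUP BY and no aggregate functions, so SQLite rejects it (HAVING clause on a non-aggregate query); the condition here is per row

Fix: Use WHERE for row-level filtering

Corrected query:
SELECT id, title, rating FROM movies WHERE rating > 5.3

Result:
id | title         | rating
---+---------------+-------
1  | Interstellar  | 6.2   
2  | Hereditary    | 8.2   
3  | The Godfather | 7.4   
8  | Hereditary    | 8     
9  | Parasite      | 6     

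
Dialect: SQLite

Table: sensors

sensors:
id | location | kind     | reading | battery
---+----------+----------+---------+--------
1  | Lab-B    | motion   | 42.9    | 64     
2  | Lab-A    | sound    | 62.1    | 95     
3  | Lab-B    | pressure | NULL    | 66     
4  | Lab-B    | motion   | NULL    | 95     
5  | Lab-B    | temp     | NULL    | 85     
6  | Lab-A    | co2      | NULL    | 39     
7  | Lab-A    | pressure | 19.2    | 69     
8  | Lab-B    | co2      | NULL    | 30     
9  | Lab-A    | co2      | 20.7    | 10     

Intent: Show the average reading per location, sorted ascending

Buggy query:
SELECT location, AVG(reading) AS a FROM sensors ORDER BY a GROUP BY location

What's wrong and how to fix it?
Bug: ORDER BY appears before GROUP BY; SQL clause order requires GROUP BY first

Fix: Reorder: SELECT … FROM … GROUP BY … ORDER BY …

Corrected query:
SELECT location, AVG(reading) AS a FROM sensors GROUP BY location ORDER BY a

Result:
location | a   
---------+-----
Lab-A    | 34  
Lab-B    | 42.9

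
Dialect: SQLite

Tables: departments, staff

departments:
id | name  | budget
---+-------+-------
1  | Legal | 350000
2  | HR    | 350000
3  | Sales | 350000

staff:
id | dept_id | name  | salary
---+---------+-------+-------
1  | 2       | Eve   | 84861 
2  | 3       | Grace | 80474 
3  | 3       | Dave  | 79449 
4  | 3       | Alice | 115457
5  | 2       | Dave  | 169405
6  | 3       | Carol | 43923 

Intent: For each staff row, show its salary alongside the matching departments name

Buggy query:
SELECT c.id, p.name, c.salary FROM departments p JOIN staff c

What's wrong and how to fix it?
Bug: Missing join condition: each staff row is matched to all departments rows instead of just its own

Fix: Specify the join condition linking the foreign key to the parent id

Corrected query:
SELECT c.id, p.name, c.salary FROM departments p JOIN staff c ON c.dept_id = p.id

Result:
id | name  | salary
---+-------+-------
1  | HR    | 84861 
2  | Sales | 80474 
3  | Sales | 79449 
4  | Sales | 115457
5  | HR    | 169405
6  | Sales | 43923 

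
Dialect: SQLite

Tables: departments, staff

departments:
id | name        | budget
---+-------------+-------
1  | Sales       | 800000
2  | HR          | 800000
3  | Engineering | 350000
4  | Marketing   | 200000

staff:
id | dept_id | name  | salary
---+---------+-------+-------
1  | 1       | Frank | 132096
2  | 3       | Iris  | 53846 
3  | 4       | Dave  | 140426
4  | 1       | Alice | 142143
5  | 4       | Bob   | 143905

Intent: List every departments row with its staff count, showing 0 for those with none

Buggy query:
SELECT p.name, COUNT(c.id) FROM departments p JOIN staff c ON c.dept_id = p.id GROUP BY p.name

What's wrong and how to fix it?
Bug: INNER JOIN drops departments rows that have no matching staff rows

Fix: Use LEFT JOIN so parents without children still appear (COUNT(c.id) gives 0)

Corrected query:
SELECT p.name, COUNT(c.id) FROM departments p LEFT JOIN staff c ON c.dept_id = p.id GROUP BY p.name

Result:
name        | COUNT(c.id)
------------+------------
Engineering | 1          
HR          | 0          
Marketing   | 2          
Sales       | 2          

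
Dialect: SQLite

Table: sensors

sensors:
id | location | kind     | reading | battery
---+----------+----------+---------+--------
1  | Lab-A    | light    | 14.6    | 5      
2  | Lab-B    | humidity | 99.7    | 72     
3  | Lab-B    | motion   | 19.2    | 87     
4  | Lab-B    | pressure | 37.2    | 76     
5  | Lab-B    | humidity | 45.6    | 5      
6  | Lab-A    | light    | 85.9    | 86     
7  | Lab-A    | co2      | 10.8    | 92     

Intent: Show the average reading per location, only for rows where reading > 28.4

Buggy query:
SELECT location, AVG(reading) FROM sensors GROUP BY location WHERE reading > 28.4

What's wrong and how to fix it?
Bug: Row-level WHERE must come before GROUP BY in the clause order

Fix: Place WHERE between FROM and GROUP BY

Corrected query:
SELECT location, AVG(reading) FROM sensors WHERE reading > 28.4 GROUP BY location

Result:
location | AVG(reading)
---------+-------------
Lab-A    | 85.9        
Lab-B    | 60.833333   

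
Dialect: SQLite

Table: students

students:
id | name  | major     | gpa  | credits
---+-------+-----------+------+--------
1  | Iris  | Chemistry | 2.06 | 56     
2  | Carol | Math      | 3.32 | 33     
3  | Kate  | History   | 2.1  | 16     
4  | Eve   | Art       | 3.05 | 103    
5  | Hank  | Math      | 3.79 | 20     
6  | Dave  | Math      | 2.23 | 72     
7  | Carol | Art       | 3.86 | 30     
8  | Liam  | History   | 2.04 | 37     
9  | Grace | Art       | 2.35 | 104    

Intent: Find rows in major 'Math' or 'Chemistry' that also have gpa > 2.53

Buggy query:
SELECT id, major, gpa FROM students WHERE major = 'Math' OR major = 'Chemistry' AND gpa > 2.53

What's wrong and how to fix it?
Bug: Without parentheses, AND is evaluated before OR, so the gpa filter only applies to the 'Chemistry' branch

Fix: Add parentheses around the OR so the AND applies to both alternatives

Corrected query:
SELECT id, major, gpa FROM students WHERE (major = 'Math' OR major = 'Chemistry') AND gpa > 2.53

Result:
id | major | gpa 
---+-------+-----
2  | Math  | 3.32
5  | Math  | 3.79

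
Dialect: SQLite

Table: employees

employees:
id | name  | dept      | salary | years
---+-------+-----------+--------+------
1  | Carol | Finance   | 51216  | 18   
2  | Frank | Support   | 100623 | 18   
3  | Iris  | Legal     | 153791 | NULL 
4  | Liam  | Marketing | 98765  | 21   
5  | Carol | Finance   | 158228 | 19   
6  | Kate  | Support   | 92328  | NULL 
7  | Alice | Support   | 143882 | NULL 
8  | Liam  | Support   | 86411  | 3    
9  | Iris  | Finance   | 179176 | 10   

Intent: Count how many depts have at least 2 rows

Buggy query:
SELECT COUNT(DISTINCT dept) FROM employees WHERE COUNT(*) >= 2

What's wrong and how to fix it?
Bug: WHERE filters individual rows, not groups, so a group-level COUNT is invalid there

Fix: Group first with HAVING COUNT(*) >= 2, then COUNT the resulting groups

Corrected query:
SELECT COUNT(*) FROM (SELECT dept FROM employees GROUP BY dept HAVING COUNT(*) >= 2)

Result:
COUNT(*)
--------
2       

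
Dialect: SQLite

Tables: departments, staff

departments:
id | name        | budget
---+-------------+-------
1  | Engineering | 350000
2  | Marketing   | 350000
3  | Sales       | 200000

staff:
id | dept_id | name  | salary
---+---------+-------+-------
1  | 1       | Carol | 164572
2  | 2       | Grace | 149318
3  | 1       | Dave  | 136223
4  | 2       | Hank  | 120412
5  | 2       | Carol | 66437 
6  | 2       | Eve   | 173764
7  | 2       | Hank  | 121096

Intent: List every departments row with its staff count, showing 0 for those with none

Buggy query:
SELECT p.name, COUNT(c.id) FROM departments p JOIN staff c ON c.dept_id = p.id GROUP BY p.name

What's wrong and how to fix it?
Bug: An inner join excludes parents with zero children

Fix: Use LEFT JOIN so parents without children still appear (COUNT(c.id) gives 0)

Corrected query:
SELECT p.name, COUNT(c.id) FROM departments p LEFT JOIN staff c ON c.dept_id = p.id GROUP BY p.name

Result:
name        | COUNT(c.id)
------------+------------
Engineering | 2          
Marketing   | 5          
Sales       | 0          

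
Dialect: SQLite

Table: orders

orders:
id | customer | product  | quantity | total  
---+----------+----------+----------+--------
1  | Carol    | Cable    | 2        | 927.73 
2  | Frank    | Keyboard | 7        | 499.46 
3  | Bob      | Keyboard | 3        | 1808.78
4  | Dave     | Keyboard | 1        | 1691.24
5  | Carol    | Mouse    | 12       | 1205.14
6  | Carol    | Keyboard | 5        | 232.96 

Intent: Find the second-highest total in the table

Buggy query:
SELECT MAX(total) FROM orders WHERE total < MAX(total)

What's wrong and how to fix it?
Bug: The inner MAX is an aggregate inside WHERE, which is not allowed

Fix: Compute the overall MAX in a subquery, then take MAX of rows below it

Corrected query:
SELECT MAX(total) FROM orders WHERE total < (SELECT MAX(total) FROM orders)

Result:
MAX(total)
----------
1691.24   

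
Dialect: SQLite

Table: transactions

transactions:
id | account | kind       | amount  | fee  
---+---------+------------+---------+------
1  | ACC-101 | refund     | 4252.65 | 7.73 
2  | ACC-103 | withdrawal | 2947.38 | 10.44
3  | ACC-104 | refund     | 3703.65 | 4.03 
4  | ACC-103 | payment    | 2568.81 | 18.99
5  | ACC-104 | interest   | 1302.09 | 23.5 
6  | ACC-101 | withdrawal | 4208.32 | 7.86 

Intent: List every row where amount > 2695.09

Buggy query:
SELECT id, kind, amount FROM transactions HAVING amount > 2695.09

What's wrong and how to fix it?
Bug: This is a non-aggregate query (no GROUP BY, no aggregates), so in SQLite the HAVING clause is invalid here; a row-level condition belongs in WHERE

Fix: Replace HAVING with WHERE since the condition applies to individual rows

Corrected query:
SELECT id, kind, amount FROM transactions WHERE amount > 2695.09

Result:
id | kind       | amount 
---+------------+--------
1  | refund     | 4252.65
2  | withdrawal | 2947.38
3  | refund     | 3703.65
6  | withdrawal | 4208.32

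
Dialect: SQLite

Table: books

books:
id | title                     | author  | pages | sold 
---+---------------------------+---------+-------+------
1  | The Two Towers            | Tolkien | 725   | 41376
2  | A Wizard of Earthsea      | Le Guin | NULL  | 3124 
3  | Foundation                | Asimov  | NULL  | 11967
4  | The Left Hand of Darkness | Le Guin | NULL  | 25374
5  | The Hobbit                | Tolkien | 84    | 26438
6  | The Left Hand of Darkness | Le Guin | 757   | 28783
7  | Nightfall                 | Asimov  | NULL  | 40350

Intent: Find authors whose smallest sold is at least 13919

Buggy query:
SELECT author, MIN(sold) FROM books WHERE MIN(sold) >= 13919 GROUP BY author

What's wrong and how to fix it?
Bug: MIN() in WHERE is a misuse of aggregate

Fix: Use HAVING for the per-group MIN condition

Corrected query:
SELECT author, MIN(sold) FROM books GROUP BY author HAVING MIN(sold) >= 13919

Result:
author  | MIN(sold)
--------+----------
Tolkien | 26438    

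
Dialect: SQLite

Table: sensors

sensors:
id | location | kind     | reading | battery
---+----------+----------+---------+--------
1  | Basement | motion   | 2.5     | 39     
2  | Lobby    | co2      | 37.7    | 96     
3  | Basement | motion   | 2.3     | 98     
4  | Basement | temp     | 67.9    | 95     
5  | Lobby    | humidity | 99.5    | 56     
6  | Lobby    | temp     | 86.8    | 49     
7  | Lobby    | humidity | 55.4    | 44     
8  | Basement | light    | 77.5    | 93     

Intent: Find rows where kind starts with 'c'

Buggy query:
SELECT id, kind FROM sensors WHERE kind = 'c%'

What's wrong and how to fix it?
Bug: Wildcards only work with LIKE; '=' treats '%' as a literal character

Fix: Replace '=' with LIKE so 'c%' is treated as a pattern

Corrected query:
SELECT id, kind FROM sensors WHERE kind LIKE 'c%'

Result:
id | kind
---+-----
2  | co2 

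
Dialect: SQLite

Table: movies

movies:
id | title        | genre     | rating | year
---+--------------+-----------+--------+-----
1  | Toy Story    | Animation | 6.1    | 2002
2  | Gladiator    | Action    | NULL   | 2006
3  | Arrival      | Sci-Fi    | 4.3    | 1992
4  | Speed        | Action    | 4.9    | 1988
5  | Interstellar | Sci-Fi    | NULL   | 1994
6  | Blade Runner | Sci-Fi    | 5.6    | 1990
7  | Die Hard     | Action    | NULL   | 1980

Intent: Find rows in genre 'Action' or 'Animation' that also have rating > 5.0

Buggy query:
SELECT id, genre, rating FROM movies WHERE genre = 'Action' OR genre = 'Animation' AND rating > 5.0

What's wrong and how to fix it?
Bug: Without parentheses, AND is evaluated before OR, so the rating filter only applies to the 'Animation' branch

Fix: Add parentheses around the OR so the AND applies to both alternatives

Corrected query:
SELECT id, genre, rating FROM movies WHERE (genre = 'Action' OR genre = 'Animation') AND rating > 5.0

Result:
id | genre     | rating
---+-----------+-------
1  | Animation | 6.1   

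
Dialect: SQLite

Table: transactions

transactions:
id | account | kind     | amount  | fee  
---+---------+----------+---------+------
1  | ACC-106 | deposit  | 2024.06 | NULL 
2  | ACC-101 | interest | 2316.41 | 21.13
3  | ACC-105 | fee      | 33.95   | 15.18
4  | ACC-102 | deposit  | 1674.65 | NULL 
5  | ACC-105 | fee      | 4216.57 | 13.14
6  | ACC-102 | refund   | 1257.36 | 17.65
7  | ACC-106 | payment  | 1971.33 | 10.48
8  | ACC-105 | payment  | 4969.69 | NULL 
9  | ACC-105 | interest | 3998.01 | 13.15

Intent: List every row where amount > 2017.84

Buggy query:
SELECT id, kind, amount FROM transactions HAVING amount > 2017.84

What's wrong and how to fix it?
Bug: HAVING filters the output of aggregation, but this query has no GROUP BY and no aggregate functions, so SQLite rejects it (HAVING clause on a non-aggregate query); the condition here is per row

Fix: Use WHERE for row-level filtering

Corrected query:
SELECT id, kind, amount FROM transactions WHERE amount > 2017.84

Result:
id | kind     | amount 
---+----------+--------
1  | deposit  | 2024.06
2  | interest | 2316.41
5  | fee      | 4216.57
8  | payment  | 4969.69
9  | interest | 3998.01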